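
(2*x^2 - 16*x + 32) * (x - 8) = 2*x^3 - 32*x^2 + 160*x - 256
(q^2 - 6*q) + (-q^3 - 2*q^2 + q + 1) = -q^3 - q^2 - 5*q + 1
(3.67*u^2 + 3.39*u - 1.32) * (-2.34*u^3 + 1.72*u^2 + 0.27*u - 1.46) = -8.5878*u^5 - 1.6202*u^4 + 9.9105*u^3 - 6.7133*u^2 - 5.3058*u + 1.9272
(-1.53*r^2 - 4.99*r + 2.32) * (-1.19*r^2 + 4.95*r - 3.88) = 1.8207*r^4 - 1.6354*r^3 - 21.5249*r^2 + 30.8452*r - 9.0016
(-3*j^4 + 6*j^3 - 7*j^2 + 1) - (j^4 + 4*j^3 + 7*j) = -4*j^4 + 2*j^3 - 7*j^2 - 7*j + 1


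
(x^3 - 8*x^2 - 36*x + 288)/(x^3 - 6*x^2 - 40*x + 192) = (x - 6)/(x - 4)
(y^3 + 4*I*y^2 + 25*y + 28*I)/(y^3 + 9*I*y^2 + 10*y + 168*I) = (y + I)/(y + 6*I)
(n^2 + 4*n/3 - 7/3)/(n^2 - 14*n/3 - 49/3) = (n - 1)/(n - 7)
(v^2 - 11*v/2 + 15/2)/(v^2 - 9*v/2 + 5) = (v - 3)/(v - 2)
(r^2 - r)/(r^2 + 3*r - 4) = r/(r + 4)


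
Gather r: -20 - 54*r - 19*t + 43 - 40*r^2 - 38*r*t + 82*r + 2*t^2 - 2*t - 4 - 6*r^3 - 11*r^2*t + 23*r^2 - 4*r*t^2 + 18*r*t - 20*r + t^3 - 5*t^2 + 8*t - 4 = -6*r^3 + r^2*(-11*t - 17) + r*(-4*t^2 - 20*t + 8) + t^3 - 3*t^2 - 13*t + 15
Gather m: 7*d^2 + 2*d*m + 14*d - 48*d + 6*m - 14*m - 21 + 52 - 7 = 7*d^2 - 34*d + m*(2*d - 8) + 24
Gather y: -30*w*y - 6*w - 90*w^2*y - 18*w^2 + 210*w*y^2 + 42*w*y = -18*w^2 + 210*w*y^2 - 6*w + y*(-90*w^2 + 12*w)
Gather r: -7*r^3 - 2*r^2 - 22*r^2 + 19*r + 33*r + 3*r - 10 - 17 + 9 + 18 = -7*r^3 - 24*r^2 + 55*r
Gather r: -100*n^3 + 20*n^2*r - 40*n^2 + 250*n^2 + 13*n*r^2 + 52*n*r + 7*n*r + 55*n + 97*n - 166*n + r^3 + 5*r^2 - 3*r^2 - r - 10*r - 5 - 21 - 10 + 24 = -100*n^3 + 210*n^2 - 14*n + r^3 + r^2*(13*n + 2) + r*(20*n^2 + 59*n - 11) - 12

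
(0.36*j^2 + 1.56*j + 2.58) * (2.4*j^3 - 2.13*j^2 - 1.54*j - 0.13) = 0.864*j^5 + 2.9772*j^4 + 2.3148*j^3 - 7.9446*j^2 - 4.176*j - 0.3354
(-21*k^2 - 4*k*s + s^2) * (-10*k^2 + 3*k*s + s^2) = 210*k^4 - 23*k^3*s - 43*k^2*s^2 - k*s^3 + s^4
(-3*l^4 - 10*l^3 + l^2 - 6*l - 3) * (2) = -6*l^4 - 20*l^3 + 2*l^2 - 12*l - 6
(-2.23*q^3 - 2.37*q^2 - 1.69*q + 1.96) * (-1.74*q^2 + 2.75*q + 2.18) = 3.8802*q^5 - 2.0087*q^4 - 8.4383*q^3 - 13.2245*q^2 + 1.7058*q + 4.2728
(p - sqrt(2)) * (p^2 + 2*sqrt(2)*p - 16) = p^3 + sqrt(2)*p^2 - 20*p + 16*sqrt(2)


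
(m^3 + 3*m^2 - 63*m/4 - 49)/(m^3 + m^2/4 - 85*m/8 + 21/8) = 2*(2*m^2 - m - 28)/(4*m^2 - 13*m + 3)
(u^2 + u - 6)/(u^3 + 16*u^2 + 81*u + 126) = (u - 2)/(u^2 + 13*u + 42)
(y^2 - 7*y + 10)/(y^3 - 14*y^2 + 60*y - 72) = (y - 5)/(y^2 - 12*y + 36)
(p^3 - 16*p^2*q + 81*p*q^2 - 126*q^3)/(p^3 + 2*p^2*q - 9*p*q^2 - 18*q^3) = (p^2 - 13*p*q + 42*q^2)/(p^2 + 5*p*q + 6*q^2)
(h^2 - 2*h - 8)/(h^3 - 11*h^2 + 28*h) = (h + 2)/(h*(h - 7))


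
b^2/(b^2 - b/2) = 2*b/(2*b - 1)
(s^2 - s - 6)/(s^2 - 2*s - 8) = (s - 3)/(s - 4)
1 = 1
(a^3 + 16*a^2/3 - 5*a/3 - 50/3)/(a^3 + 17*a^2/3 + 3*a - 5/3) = (3*a^2 + a - 10)/(3*a^2 + 2*a - 1)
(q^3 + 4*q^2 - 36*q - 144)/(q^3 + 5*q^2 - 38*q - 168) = (q + 6)/(q + 7)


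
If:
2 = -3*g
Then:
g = -2/3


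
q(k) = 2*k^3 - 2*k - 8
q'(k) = 6*k^2 - 2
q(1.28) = -6.37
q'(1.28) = 7.83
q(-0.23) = -7.56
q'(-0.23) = -1.68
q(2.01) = 4.22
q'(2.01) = 22.24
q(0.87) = -8.42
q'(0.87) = 2.54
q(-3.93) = -121.54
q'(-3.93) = 90.67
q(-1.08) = -8.36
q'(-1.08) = 5.00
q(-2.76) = -44.53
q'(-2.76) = 43.71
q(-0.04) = -7.92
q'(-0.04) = -1.99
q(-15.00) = -6728.00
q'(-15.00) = 1348.00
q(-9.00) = -1448.00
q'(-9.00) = 484.00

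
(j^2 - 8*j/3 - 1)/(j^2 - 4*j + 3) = (j + 1/3)/(j - 1)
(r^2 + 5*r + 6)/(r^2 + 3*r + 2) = (r + 3)/(r + 1)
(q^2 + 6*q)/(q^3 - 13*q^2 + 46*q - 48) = q*(q + 6)/(q^3 - 13*q^2 + 46*q - 48)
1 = 1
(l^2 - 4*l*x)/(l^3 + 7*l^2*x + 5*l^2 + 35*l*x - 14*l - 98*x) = l*(l - 4*x)/(l^3 + 7*l^2*x + 5*l^2 + 35*l*x - 14*l - 98*x)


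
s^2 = s^2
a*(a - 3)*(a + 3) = a^3 - 9*a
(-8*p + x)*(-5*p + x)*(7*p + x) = 280*p^3 - 51*p^2*x - 6*p*x^2 + x^3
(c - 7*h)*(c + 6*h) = c^2 - c*h - 42*h^2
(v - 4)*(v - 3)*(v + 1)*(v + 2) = v^4 - 4*v^3 - 7*v^2 + 22*v + 24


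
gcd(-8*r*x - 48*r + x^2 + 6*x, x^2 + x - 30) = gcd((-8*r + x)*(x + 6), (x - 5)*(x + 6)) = x + 6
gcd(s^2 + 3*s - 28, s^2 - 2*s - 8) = s - 4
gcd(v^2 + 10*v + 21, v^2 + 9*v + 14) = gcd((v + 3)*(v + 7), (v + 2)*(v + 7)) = v + 7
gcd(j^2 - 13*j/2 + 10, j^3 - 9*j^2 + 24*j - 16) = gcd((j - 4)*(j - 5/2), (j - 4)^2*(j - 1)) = j - 4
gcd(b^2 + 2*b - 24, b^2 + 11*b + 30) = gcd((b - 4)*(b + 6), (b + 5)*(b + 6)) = b + 6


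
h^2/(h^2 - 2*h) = h/(h - 2)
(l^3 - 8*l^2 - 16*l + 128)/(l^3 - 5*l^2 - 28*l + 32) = (l - 4)/(l - 1)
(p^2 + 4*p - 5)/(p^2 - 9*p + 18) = (p^2 + 4*p - 5)/(p^2 - 9*p + 18)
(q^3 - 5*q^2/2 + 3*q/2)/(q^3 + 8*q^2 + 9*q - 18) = q*(2*q - 3)/(2*(q^2 + 9*q + 18))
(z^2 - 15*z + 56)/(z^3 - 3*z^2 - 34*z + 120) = (z^2 - 15*z + 56)/(z^3 - 3*z^2 - 34*z + 120)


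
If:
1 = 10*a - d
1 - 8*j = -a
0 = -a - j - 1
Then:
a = -1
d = -11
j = 0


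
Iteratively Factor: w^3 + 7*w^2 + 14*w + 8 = (w + 1)*(w^2 + 6*w + 8) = (w + 1)*(w + 2)*(w + 4)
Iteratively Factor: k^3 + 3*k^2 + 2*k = (k)*(k^2 + 3*k + 2) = k*(k + 1)*(k + 2)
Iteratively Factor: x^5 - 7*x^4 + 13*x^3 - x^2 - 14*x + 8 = (x - 4)*(x^4 - 3*x^3 + x^2 + 3*x - 2) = (x - 4)*(x - 1)*(x^3 - 2*x^2 - x + 2) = (x - 4)*(x - 1)^2*(x^2 - x - 2) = (x - 4)*(x - 1)^2*(x + 1)*(x - 2)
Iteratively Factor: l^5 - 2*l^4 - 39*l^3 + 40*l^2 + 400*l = (l - 5)*(l^4 + 3*l^3 - 24*l^2 - 80*l) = (l - 5)*(l + 4)*(l^3 - l^2 - 20*l) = (l - 5)^2*(l + 4)*(l^2 + 4*l) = (l - 5)^2*(l + 4)^2*(l)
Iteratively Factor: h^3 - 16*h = (h)*(h^2 - 16) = h*(h + 4)*(h - 4)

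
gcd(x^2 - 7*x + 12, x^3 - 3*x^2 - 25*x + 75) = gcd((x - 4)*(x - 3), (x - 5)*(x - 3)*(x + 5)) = x - 3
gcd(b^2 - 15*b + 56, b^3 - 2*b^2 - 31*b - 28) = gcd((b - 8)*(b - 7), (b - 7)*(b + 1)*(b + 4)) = b - 7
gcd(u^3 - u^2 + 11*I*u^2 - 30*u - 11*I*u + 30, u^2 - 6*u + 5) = u - 1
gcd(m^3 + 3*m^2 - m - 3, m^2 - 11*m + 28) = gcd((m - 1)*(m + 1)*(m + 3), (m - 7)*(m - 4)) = 1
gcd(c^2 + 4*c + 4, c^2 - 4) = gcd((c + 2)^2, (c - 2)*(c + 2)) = c + 2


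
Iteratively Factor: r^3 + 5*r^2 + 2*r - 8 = (r - 1)*(r^2 + 6*r + 8) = (r - 1)*(r + 2)*(r + 4)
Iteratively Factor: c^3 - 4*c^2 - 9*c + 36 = (c - 3)*(c^2 - c - 12) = (c - 3)*(c + 3)*(c - 4)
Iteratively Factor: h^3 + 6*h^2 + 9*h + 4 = (h + 4)*(h^2 + 2*h + 1) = (h + 1)*(h + 4)*(h + 1)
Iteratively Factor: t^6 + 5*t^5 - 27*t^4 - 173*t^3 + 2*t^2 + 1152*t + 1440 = (t + 2)*(t^5 + 3*t^4 - 33*t^3 - 107*t^2 + 216*t + 720) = (t - 3)*(t + 2)*(t^4 + 6*t^3 - 15*t^2 - 152*t - 240) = (t - 5)*(t - 3)*(t + 2)*(t^3 + 11*t^2 + 40*t + 48) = (t - 5)*(t - 3)*(t + 2)*(t + 4)*(t^2 + 7*t + 12) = (t - 5)*(t - 3)*(t + 2)*(t + 4)^2*(t + 3)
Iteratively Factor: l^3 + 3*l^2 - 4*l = (l - 1)*(l^2 + 4*l) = (l - 1)*(l + 4)*(l)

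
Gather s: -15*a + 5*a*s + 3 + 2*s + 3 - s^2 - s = -15*a - s^2 + s*(5*a + 1) + 6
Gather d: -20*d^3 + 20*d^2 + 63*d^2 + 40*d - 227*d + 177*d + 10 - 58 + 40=-20*d^3 + 83*d^2 - 10*d - 8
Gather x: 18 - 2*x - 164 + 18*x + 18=16*x - 128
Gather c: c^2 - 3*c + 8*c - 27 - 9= c^2 + 5*c - 36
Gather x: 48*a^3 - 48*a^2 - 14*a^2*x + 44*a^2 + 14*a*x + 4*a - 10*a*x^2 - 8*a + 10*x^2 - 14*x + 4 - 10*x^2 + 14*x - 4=48*a^3 - 4*a^2 - 10*a*x^2 - 4*a + x*(-14*a^2 + 14*a)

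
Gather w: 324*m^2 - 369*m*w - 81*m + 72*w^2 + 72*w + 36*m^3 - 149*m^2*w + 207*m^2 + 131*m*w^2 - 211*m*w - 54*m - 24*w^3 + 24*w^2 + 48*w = 36*m^3 + 531*m^2 - 135*m - 24*w^3 + w^2*(131*m + 96) + w*(-149*m^2 - 580*m + 120)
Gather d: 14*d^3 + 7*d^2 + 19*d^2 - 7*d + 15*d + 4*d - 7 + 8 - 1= 14*d^3 + 26*d^2 + 12*d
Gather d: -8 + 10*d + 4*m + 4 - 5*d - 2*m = 5*d + 2*m - 4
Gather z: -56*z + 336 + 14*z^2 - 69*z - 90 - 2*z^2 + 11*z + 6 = 12*z^2 - 114*z + 252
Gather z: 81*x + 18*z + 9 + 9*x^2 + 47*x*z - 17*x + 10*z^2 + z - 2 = 9*x^2 + 64*x + 10*z^2 + z*(47*x + 19) + 7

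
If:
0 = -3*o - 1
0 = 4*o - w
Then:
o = -1/3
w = -4/3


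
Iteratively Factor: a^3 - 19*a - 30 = (a + 3)*(a^2 - 3*a - 10) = (a - 5)*(a + 3)*(a + 2)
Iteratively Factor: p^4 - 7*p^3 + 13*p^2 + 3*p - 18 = (p - 3)*(p^3 - 4*p^2 + p + 6) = (p - 3)*(p + 1)*(p^2 - 5*p + 6) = (p - 3)^2*(p + 1)*(p - 2)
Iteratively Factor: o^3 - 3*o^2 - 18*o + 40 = (o - 2)*(o^2 - o - 20) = (o - 2)*(o + 4)*(o - 5)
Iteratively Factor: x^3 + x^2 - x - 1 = (x - 1)*(x^2 + 2*x + 1) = (x - 1)*(x + 1)*(x + 1)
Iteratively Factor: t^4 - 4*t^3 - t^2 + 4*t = (t - 4)*(t^3 - t) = t*(t - 4)*(t^2 - 1) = t*(t - 4)*(t + 1)*(t - 1)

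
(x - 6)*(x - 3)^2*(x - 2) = x^4 - 14*x^3 + 69*x^2 - 144*x + 108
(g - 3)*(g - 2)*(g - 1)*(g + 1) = g^4 - 5*g^3 + 5*g^2 + 5*g - 6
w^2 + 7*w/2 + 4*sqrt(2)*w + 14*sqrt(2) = (w + 7/2)*(w + 4*sqrt(2))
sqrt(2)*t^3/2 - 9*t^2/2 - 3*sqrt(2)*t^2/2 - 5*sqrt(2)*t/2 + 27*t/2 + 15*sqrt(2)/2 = (t - 3)*(t - 5*sqrt(2))*(sqrt(2)*t/2 + 1/2)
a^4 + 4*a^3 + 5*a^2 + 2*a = a*(a + 1)^2*(a + 2)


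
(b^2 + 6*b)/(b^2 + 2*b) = (b + 6)/(b + 2)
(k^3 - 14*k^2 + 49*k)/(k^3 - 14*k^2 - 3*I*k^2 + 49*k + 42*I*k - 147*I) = k/(k - 3*I)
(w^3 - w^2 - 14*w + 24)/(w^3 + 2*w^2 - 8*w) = (w - 3)/w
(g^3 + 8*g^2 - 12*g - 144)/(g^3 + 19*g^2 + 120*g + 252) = (g - 4)/(g + 7)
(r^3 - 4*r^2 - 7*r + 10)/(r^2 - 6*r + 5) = r + 2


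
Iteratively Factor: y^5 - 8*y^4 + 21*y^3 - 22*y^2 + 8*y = (y)*(y^4 - 8*y^3 + 21*y^2 - 22*y + 8) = y*(y - 1)*(y^3 - 7*y^2 + 14*y - 8) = y*(y - 2)*(y - 1)*(y^2 - 5*y + 4) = y*(y - 4)*(y - 2)*(y - 1)*(y - 1)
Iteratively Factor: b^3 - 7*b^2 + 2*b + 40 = (b - 5)*(b^2 - 2*b - 8) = (b - 5)*(b - 4)*(b + 2)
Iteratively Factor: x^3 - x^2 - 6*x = (x + 2)*(x^2 - 3*x) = (x - 3)*(x + 2)*(x)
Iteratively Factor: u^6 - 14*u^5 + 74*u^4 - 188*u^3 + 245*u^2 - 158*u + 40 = (u - 5)*(u^5 - 9*u^4 + 29*u^3 - 43*u^2 + 30*u - 8) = (u - 5)*(u - 1)*(u^4 - 8*u^3 + 21*u^2 - 22*u + 8) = (u - 5)*(u - 4)*(u - 1)*(u^3 - 4*u^2 + 5*u - 2) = (u - 5)*(u - 4)*(u - 2)*(u - 1)*(u^2 - 2*u + 1) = (u - 5)*(u - 4)*(u - 2)*(u - 1)^2*(u - 1)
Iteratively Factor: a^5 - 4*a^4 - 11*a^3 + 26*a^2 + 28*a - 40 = (a - 5)*(a^4 + a^3 - 6*a^2 - 4*a + 8) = (a - 5)*(a - 1)*(a^3 + 2*a^2 - 4*a - 8) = (a - 5)*(a - 2)*(a - 1)*(a^2 + 4*a + 4) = (a - 5)*(a - 2)*(a - 1)*(a + 2)*(a + 2)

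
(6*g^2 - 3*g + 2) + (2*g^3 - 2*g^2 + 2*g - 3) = 2*g^3 + 4*g^2 - g - 1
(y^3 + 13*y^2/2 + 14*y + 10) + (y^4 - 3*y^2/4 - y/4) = y^4 + y^3 + 23*y^2/4 + 55*y/4 + 10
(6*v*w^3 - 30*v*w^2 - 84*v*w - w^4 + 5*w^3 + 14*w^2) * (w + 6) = 6*v*w^4 + 6*v*w^3 - 264*v*w^2 - 504*v*w - w^5 - w^4 + 44*w^3 + 84*w^2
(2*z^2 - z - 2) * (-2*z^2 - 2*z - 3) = -4*z^4 - 2*z^3 + 7*z + 6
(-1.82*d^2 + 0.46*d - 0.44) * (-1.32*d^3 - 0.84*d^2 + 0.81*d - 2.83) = 2.4024*d^5 + 0.9216*d^4 - 1.2798*d^3 + 5.8928*d^2 - 1.6582*d + 1.2452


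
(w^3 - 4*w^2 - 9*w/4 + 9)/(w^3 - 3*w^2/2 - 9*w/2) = (w^2 - 11*w/2 + 6)/(w*(w - 3))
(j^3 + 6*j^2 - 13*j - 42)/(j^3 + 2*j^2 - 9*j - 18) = (j + 7)/(j + 3)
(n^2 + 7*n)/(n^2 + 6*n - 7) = n/(n - 1)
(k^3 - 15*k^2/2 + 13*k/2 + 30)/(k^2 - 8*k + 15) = (k^2 - 5*k/2 - 6)/(k - 3)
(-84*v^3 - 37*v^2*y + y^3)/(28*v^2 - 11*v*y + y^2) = (12*v^2 + 7*v*y + y^2)/(-4*v + y)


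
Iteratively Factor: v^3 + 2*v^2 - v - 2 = (v - 1)*(v^2 + 3*v + 2) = (v - 1)*(v + 1)*(v + 2)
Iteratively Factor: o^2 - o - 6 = (o - 3)*(o + 2)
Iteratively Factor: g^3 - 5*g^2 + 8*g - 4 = (g - 2)*(g^2 - 3*g + 2) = (g - 2)*(g - 1)*(g - 2)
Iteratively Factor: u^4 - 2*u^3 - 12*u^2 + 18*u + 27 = (u + 3)*(u^3 - 5*u^2 + 3*u + 9) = (u - 3)*(u + 3)*(u^2 - 2*u - 3) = (u - 3)*(u + 1)*(u + 3)*(u - 3)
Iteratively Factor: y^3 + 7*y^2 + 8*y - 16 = (y + 4)*(y^2 + 3*y - 4) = (y + 4)^2*(y - 1)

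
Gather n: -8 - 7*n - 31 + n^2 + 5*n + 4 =n^2 - 2*n - 35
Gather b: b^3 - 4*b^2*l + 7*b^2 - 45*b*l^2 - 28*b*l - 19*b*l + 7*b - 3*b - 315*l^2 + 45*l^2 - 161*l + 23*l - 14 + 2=b^3 + b^2*(7 - 4*l) + b*(-45*l^2 - 47*l + 4) - 270*l^2 - 138*l - 12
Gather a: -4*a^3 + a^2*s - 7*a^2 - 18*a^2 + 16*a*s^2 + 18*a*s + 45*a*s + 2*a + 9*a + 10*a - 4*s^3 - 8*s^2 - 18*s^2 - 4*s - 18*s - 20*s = -4*a^3 + a^2*(s - 25) + a*(16*s^2 + 63*s + 21) - 4*s^3 - 26*s^2 - 42*s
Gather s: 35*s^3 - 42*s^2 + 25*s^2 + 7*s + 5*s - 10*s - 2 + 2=35*s^3 - 17*s^2 + 2*s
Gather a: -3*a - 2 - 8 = -3*a - 10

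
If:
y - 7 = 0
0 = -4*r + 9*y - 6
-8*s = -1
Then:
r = 57/4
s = 1/8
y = 7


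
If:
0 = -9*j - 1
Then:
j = -1/9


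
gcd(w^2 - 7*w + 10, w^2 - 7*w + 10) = w^2 - 7*w + 10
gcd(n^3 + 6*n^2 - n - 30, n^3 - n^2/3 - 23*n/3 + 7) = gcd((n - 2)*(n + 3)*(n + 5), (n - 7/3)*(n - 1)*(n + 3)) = n + 3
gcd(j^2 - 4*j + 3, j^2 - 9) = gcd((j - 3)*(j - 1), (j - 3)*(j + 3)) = j - 3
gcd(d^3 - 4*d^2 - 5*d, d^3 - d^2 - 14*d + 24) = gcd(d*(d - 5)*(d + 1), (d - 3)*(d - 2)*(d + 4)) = 1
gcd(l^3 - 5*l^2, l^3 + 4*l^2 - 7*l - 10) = 1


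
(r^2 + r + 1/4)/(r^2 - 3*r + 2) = (r^2 + r + 1/4)/(r^2 - 3*r + 2)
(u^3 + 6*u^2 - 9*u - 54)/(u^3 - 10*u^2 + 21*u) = (u^2 + 9*u + 18)/(u*(u - 7))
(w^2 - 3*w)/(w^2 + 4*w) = (w - 3)/(w + 4)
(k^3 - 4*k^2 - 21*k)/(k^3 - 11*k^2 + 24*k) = (k^2 - 4*k - 21)/(k^2 - 11*k + 24)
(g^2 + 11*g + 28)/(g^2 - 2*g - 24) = (g + 7)/(g - 6)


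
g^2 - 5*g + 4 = (g - 4)*(g - 1)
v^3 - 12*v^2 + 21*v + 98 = (v - 7)^2*(v + 2)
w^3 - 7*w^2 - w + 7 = (w - 7)*(w - 1)*(w + 1)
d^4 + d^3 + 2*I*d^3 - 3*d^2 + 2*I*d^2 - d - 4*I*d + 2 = (d - 1)*(d + 2)*(d + I)^2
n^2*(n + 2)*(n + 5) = n^4 + 7*n^3 + 10*n^2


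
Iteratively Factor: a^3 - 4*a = (a + 2)*(a^2 - 2*a) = (a - 2)*(a + 2)*(a)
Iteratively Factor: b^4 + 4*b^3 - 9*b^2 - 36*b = (b)*(b^3 + 4*b^2 - 9*b - 36) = b*(b - 3)*(b^2 + 7*b + 12) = b*(b - 3)*(b + 4)*(b + 3)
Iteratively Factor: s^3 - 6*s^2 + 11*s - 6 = (s - 2)*(s^2 - 4*s + 3) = (s - 2)*(s - 1)*(s - 3)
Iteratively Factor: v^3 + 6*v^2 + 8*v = (v)*(v^2 + 6*v + 8) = v*(v + 4)*(v + 2)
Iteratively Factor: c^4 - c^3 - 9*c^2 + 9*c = (c + 3)*(c^3 - 4*c^2 + 3*c) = c*(c + 3)*(c^2 - 4*c + 3) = c*(c - 3)*(c + 3)*(c - 1)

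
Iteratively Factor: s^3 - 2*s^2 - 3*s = (s + 1)*(s^2 - 3*s) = s*(s + 1)*(s - 3)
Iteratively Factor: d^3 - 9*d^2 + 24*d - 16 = (d - 1)*(d^2 - 8*d + 16) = (d - 4)*(d - 1)*(d - 4)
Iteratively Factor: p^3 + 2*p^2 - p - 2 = (p + 2)*(p^2 - 1) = (p + 1)*(p + 2)*(p - 1)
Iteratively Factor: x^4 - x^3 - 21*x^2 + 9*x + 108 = (x - 3)*(x^3 + 2*x^2 - 15*x - 36) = (x - 3)*(x + 3)*(x^2 - x - 12) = (x - 3)*(x + 3)^2*(x - 4)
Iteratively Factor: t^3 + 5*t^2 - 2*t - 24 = (t + 4)*(t^2 + t - 6) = (t + 3)*(t + 4)*(t - 2)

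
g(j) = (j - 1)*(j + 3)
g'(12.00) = 26.00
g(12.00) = 165.00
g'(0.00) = 2.00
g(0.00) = -3.00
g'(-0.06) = 1.88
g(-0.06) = -3.12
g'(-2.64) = -3.28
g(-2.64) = -1.31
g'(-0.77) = 0.46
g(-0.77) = -3.95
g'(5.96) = 13.92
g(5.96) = 44.44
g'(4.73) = 11.46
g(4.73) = 28.83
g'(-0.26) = 1.48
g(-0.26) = -3.45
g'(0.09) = 2.18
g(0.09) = -2.81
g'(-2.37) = -2.74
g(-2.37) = -2.12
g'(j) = 2*j + 2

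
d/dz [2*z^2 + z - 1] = 4*z + 1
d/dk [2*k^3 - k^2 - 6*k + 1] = 6*k^2 - 2*k - 6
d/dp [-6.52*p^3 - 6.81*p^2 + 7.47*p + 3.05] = -19.56*p^2 - 13.62*p + 7.47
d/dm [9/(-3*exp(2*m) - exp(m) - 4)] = (54*exp(m) + 9)*exp(m)/(3*exp(2*m) + exp(m) + 4)^2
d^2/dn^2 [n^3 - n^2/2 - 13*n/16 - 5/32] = 6*n - 1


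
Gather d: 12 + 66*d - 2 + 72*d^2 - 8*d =72*d^2 + 58*d + 10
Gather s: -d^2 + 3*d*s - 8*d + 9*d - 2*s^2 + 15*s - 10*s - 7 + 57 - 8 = -d^2 + d - 2*s^2 + s*(3*d + 5) + 42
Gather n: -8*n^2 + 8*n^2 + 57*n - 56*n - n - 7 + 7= 0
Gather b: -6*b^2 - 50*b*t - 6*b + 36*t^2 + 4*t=-6*b^2 + b*(-50*t - 6) + 36*t^2 + 4*t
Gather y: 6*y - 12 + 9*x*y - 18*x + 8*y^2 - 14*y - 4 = -18*x + 8*y^2 + y*(9*x - 8) - 16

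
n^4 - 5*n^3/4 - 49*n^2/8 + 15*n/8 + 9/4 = (n - 3)*(n - 3/4)*(n + 1/2)*(n + 2)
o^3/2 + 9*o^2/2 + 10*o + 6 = (o/2 + 1/2)*(o + 2)*(o + 6)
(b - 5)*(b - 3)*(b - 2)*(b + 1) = b^4 - 9*b^3 + 21*b^2 + b - 30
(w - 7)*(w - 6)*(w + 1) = w^3 - 12*w^2 + 29*w + 42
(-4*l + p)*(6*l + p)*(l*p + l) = -24*l^3*p - 24*l^3 + 2*l^2*p^2 + 2*l^2*p + l*p^3 + l*p^2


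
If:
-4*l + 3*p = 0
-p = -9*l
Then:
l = 0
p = 0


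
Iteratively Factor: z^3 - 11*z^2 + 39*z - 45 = (z - 3)*(z^2 - 8*z + 15) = (z - 3)^2*(z - 5)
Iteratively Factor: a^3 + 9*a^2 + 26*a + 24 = (a + 3)*(a^2 + 6*a + 8) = (a + 3)*(a + 4)*(a + 2)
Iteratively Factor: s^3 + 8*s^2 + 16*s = (s + 4)*(s^2 + 4*s) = s*(s + 4)*(s + 4)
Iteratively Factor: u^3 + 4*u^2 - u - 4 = (u + 1)*(u^2 + 3*u - 4) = (u + 1)*(u + 4)*(u - 1)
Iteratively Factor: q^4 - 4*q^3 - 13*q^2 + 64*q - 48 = (q - 4)*(q^3 - 13*q + 12) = (q - 4)*(q - 1)*(q^2 + q - 12) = (q - 4)*(q - 1)*(q + 4)*(q - 3)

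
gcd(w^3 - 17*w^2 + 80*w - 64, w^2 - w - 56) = w - 8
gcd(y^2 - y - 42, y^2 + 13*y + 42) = y + 6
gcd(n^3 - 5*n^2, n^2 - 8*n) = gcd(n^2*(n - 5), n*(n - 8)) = n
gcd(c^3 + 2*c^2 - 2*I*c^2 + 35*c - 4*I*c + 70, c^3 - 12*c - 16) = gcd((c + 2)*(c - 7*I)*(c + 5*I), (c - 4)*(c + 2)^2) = c + 2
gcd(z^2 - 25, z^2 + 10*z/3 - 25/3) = z + 5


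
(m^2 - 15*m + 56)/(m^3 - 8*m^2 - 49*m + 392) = 1/(m + 7)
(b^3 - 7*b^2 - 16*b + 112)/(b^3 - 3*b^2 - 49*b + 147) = (b^2 - 16)/(b^2 + 4*b - 21)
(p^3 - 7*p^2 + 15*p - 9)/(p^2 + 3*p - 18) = (p^2 - 4*p + 3)/(p + 6)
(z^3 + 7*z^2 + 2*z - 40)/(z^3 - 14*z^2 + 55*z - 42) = (z^3 + 7*z^2 + 2*z - 40)/(z^3 - 14*z^2 + 55*z - 42)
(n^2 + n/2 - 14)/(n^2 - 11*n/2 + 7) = (n + 4)/(n - 2)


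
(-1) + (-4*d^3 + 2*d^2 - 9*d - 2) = -4*d^3 + 2*d^2 - 9*d - 3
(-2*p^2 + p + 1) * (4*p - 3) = -8*p^3 + 10*p^2 + p - 3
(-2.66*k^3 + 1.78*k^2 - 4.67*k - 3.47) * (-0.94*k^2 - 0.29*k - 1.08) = 2.5004*k^5 - 0.9018*k^4 + 6.7464*k^3 + 2.6937*k^2 + 6.0499*k + 3.7476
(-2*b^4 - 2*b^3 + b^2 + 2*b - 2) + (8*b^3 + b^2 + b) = -2*b^4 + 6*b^3 + 2*b^2 + 3*b - 2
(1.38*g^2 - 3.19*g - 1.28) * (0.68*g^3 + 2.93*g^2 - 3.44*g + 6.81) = 0.9384*g^5 + 1.8742*g^4 - 14.9643*g^3 + 16.621*g^2 - 17.3207*g - 8.7168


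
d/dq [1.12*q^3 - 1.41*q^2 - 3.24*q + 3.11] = 3.36*q^2 - 2.82*q - 3.24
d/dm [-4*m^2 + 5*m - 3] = 5 - 8*m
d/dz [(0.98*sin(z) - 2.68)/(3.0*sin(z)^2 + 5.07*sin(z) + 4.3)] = (-2.94*sin(z)^2 + 16.08*sin(z) + 17.8016)*cos(z)/(9.0*sin(z)^4 + 30.42*sin(z)^3 + 51.5049*sin(z)^2 + 43.602*sin(z) + 18.49)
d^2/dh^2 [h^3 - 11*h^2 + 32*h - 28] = 6*h - 22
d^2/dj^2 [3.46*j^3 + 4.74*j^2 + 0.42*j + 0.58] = 20.76*j + 9.48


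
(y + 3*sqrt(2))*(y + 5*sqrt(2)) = y^2 + 8*sqrt(2)*y + 30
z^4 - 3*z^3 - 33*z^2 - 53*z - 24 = (z - 8)*(z + 1)^2*(z + 3)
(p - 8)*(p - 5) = p^2 - 13*p + 40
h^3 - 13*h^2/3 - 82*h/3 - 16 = (h - 8)*(h + 2/3)*(h + 3)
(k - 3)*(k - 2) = k^2 - 5*k + 6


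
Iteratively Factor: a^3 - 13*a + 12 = (a - 3)*(a^2 + 3*a - 4) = (a - 3)*(a - 1)*(a + 4)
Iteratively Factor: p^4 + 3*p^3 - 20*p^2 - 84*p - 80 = (p + 4)*(p^3 - p^2 - 16*p - 20) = (p + 2)*(p + 4)*(p^2 - 3*p - 10) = (p + 2)^2*(p + 4)*(p - 5)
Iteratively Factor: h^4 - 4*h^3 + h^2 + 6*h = (h - 2)*(h^3 - 2*h^2 - 3*h) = (h - 2)*(h + 1)*(h^2 - 3*h) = h*(h - 2)*(h + 1)*(h - 3)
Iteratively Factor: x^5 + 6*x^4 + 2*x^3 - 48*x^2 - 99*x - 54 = (x - 3)*(x^4 + 9*x^3 + 29*x^2 + 39*x + 18) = (x - 3)*(x + 2)*(x^3 + 7*x^2 + 15*x + 9) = (x - 3)*(x + 2)*(x + 3)*(x^2 + 4*x + 3) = (x - 3)*(x + 2)*(x + 3)^2*(x + 1)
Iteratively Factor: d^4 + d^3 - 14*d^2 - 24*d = (d)*(d^3 + d^2 - 14*d - 24) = d*(d + 3)*(d^2 - 2*d - 8) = d*(d + 2)*(d + 3)*(d - 4)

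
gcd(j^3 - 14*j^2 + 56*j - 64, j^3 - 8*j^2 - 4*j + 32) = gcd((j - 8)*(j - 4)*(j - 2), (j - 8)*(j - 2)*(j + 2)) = j^2 - 10*j + 16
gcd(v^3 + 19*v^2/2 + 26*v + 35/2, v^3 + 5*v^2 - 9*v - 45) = v + 5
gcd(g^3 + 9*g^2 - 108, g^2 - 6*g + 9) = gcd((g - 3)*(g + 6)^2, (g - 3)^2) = g - 3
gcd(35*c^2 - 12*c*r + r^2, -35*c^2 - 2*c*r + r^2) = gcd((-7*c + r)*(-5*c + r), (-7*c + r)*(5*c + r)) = -7*c + r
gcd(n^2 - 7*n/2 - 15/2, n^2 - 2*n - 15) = n - 5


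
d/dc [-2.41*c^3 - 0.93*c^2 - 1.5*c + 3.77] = -7.23*c^2 - 1.86*c - 1.5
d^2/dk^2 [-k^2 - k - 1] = -2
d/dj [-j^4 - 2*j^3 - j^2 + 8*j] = -4*j^3 - 6*j^2 - 2*j + 8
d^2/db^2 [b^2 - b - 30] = 2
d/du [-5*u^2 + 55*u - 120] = 55 - 10*u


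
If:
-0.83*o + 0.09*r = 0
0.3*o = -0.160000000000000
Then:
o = -0.53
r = -4.92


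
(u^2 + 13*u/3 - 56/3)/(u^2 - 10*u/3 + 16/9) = 3*(u + 7)/(3*u - 2)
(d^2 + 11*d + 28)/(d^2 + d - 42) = (d + 4)/(d - 6)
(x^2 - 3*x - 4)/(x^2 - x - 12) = (x + 1)/(x + 3)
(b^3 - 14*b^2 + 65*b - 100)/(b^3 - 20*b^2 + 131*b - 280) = (b^2 - 9*b + 20)/(b^2 - 15*b + 56)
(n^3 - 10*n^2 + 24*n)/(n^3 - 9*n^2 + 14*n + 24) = n/(n + 1)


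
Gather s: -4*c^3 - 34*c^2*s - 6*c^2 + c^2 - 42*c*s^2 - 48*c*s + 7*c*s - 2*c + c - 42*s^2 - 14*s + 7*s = -4*c^3 - 5*c^2 - c + s^2*(-42*c - 42) + s*(-34*c^2 - 41*c - 7)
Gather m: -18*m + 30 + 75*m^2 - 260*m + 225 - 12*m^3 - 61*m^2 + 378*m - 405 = -12*m^3 + 14*m^2 + 100*m - 150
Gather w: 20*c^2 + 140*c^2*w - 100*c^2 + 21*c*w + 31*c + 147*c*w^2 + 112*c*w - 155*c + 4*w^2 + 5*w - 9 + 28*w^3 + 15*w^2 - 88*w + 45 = -80*c^2 - 124*c + 28*w^3 + w^2*(147*c + 19) + w*(140*c^2 + 133*c - 83) + 36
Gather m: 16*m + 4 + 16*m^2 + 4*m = 16*m^2 + 20*m + 4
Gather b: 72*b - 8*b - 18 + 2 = 64*b - 16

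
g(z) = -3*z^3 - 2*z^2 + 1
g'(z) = -9*z^2 - 4*z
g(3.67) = -174.23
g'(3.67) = -135.90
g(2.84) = -83.85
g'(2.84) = -83.95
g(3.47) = -148.43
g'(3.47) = -122.25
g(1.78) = -22.26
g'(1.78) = -35.64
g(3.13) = -110.59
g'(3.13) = -100.69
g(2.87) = -86.39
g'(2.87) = -85.61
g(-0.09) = 0.99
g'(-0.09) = 0.29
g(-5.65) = 478.24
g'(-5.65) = -264.70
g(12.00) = -5471.00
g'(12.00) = -1344.00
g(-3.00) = 64.00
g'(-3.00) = -69.00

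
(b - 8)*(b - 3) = b^2 - 11*b + 24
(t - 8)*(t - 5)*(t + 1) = t^3 - 12*t^2 + 27*t + 40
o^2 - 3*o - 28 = (o - 7)*(o + 4)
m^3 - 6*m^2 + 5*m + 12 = (m - 4)*(m - 3)*(m + 1)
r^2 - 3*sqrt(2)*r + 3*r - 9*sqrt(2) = (r + 3)*(r - 3*sqrt(2))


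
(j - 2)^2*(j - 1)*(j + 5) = j^4 - 17*j^2 + 36*j - 20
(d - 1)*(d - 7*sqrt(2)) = d^2 - 7*sqrt(2)*d - d + 7*sqrt(2)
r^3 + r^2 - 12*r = r*(r - 3)*(r + 4)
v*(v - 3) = v^2 - 3*v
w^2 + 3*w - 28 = (w - 4)*(w + 7)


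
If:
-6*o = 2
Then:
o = -1/3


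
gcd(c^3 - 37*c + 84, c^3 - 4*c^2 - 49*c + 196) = c^2 + 3*c - 28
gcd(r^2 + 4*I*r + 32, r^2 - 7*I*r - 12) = r - 4*I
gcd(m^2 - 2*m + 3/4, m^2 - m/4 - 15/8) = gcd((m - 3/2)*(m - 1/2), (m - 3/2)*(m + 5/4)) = m - 3/2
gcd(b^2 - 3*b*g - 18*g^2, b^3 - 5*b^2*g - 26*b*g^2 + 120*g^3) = b - 6*g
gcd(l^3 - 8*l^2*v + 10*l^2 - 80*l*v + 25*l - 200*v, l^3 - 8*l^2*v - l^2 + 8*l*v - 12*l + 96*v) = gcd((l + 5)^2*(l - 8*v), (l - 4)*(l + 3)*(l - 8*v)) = -l + 8*v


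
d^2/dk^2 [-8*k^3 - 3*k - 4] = -48*k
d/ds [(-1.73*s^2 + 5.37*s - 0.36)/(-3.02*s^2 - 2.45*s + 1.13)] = (20.4559*s^2 - 6.0842*s + 5.1861)/(9.1204*s^4 + 14.798*s^3 - 0.822699999999998*s^2 - 5.537*s + 1.2769)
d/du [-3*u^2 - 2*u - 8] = -6*u - 2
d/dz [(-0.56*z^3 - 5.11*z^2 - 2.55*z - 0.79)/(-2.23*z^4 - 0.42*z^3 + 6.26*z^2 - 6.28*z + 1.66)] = (-1.2488*z^6 - 22.7906*z^5 - 22.7113*z^4 - 2.1552*z^3 + 44.2696*z^2 - 7.0744*z - 9.1942)/(4.9729*z^8 + 1.8732*z^7 - 27.7432*z^6 + 22.7504*z^5 + 37.0592*z^4 - 80.02*z^3 + 60.2216*z^2 - 20.8496*z + 2.7556)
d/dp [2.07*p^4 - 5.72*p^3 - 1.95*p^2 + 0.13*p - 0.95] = 8.28*p^3 - 17.16*p^2 - 3.9*p + 0.13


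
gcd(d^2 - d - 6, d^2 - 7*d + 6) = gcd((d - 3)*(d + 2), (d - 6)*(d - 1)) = 1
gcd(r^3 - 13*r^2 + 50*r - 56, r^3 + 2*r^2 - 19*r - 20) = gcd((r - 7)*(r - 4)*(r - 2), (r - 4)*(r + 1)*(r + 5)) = r - 4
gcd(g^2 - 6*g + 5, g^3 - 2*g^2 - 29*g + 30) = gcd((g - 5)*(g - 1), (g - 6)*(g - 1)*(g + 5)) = g - 1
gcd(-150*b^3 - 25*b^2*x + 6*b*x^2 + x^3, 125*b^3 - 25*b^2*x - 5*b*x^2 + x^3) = -25*b^2 + x^2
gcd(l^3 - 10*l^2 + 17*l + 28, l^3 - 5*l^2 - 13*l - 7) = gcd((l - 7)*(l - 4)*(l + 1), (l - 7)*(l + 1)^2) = l^2 - 6*l - 7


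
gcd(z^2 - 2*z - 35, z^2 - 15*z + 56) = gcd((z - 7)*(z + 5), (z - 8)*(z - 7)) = z - 7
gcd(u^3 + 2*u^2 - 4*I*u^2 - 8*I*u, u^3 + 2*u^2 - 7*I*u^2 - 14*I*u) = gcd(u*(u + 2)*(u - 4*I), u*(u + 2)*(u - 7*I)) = u^2 + 2*u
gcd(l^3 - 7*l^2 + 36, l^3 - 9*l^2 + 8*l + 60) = l^2 - 4*l - 12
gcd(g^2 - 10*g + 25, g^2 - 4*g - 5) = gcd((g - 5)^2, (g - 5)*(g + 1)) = g - 5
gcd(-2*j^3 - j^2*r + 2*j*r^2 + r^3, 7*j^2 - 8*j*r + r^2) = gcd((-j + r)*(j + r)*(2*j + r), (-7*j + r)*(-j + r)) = -j + r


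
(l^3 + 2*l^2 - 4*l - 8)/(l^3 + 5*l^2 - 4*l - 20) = (l + 2)/(l + 5)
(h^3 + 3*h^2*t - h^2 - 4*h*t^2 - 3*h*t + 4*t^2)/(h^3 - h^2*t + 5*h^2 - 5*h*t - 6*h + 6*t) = (h + 4*t)/(h + 6)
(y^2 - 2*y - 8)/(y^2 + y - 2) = (y - 4)/(y - 1)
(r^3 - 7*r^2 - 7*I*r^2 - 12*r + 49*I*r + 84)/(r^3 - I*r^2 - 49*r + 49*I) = (r^2 - 7*I*r - 12)/(r^2 + r*(7 - I) - 7*I)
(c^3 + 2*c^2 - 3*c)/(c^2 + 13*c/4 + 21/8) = 8*c*(c^2 + 2*c - 3)/(8*c^2 + 26*c + 21)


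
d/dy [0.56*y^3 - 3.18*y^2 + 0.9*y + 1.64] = 1.68*y^2 - 6.36*y + 0.9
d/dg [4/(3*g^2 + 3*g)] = 4*(-2*g - 1)/(3*g^2*(g + 1)^2)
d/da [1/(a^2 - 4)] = -2*a/(a^2 - 4)^2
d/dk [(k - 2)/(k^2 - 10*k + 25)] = (-k - 1)/(k^3 - 15*k^2 + 75*k - 125)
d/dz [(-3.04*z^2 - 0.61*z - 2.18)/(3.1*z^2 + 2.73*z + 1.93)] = (-6.4082*z^2 + 1.7816*z + 4.7741)/(9.61*z^4 + 16.926*z^3 + 19.4189*z^2 + 10.5378*z + 3.7249)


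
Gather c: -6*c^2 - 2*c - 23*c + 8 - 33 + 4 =-6*c^2 - 25*c - 21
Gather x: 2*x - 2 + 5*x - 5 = 7*x - 7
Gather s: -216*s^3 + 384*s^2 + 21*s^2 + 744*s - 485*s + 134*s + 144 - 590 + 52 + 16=-216*s^3 + 405*s^2 + 393*s - 378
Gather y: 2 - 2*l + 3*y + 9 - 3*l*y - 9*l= -11*l + y*(3 - 3*l) + 11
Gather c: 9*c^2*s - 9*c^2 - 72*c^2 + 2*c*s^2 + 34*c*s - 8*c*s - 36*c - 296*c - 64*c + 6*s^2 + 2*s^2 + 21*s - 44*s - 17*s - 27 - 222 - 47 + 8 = c^2*(9*s - 81) + c*(2*s^2 + 26*s - 396) + 8*s^2 - 40*s - 288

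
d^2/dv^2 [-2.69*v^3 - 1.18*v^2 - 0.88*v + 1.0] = -16.14*v - 2.36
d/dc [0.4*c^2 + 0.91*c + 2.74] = 0.8*c + 0.91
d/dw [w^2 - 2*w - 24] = 2*w - 2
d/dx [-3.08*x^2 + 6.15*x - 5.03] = 6.15 - 6.16*x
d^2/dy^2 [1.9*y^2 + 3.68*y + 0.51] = 3.80000000000000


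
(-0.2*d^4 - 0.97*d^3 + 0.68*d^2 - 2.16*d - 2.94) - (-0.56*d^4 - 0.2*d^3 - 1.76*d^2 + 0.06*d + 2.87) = 0.36*d^4 - 0.77*d^3 + 2.44*d^2 - 2.22*d - 5.81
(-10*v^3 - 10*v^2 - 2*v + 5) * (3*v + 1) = -30*v^4 - 40*v^3 - 16*v^2 + 13*v + 5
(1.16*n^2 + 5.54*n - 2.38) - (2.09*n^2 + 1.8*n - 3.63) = -0.93*n^2 + 3.74*n + 1.25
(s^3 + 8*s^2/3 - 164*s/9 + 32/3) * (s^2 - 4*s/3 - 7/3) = s^5 + 4*s^4/3 - 217*s^3/9 + 776*s^2/27 + 764*s/27 - 224/9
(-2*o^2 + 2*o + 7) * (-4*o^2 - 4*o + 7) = 8*o^4 - 50*o^2 - 14*o + 49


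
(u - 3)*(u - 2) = u^2 - 5*u + 6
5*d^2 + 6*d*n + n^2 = (d + n)*(5*d + n)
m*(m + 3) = m^2 + 3*m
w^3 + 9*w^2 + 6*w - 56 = (w - 2)*(w + 4)*(w + 7)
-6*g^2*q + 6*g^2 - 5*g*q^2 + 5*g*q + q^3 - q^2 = (-6*g + q)*(g + q)*(q - 1)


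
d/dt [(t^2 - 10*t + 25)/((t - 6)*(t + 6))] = 2*(5*t^2 - 61*t + 180)/(t^4 - 72*t^2 + 1296)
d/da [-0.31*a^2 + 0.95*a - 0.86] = 0.95 - 0.62*a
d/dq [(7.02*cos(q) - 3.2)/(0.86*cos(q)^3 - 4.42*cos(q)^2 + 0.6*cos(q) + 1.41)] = (12.0744*cos(q)^3 - 39.2844*cos(q)^2 + 28.288*cos(q) - 11.8182)*sin(q)/(0.7396*cos(q)^6 - 7.6024*cos(q)^5 + 20.5684*cos(q)^4 - 2.8788*cos(q)^3 - 12.1044*cos(q)^2 + 1.692*cos(q) + 1.9881)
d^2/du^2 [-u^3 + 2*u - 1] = -6*u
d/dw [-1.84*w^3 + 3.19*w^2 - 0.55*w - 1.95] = -5.52*w^2 + 6.38*w - 0.55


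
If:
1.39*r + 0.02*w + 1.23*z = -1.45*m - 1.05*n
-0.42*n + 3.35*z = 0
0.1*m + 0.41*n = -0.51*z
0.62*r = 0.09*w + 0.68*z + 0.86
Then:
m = -37.802380952381*z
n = 7.97619047619048*z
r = 29.6898961038961*z + 0.125090909090909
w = 196.97483982684*z - 8.69381818181818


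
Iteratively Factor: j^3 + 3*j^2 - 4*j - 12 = (j + 2)*(j^2 + j - 6) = (j + 2)*(j + 3)*(j - 2)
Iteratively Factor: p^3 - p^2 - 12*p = (p + 3)*(p^2 - 4*p) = p*(p + 3)*(p - 4)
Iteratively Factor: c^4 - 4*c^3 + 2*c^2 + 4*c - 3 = (c + 1)*(c^3 - 5*c^2 + 7*c - 3) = (c - 3)*(c + 1)*(c^2 - 2*c + 1) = (c - 3)*(c - 1)*(c + 1)*(c - 1)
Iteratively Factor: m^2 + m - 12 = (m - 3)*(m + 4)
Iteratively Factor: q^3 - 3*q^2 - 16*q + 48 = (q - 4)*(q^2 + q - 12) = (q - 4)*(q - 3)*(q + 4)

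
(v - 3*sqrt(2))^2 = v^2 - 6*sqrt(2)*v + 18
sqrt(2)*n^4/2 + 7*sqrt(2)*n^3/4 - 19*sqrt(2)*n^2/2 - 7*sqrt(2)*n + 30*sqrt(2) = (n - 5/2)*(n - 2)*(n + 6)*(sqrt(2)*n/2 + sqrt(2))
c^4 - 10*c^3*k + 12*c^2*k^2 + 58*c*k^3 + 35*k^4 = (c - 7*k)*(c - 5*k)*(c + k)^2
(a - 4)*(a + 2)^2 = a^3 - 12*a - 16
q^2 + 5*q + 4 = (q + 1)*(q + 4)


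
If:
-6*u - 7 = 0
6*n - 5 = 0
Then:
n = 5/6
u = -7/6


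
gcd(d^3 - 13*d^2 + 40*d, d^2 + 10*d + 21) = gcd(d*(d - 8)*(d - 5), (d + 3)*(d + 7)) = 1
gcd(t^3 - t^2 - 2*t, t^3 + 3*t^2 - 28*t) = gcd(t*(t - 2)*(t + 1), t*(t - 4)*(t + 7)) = t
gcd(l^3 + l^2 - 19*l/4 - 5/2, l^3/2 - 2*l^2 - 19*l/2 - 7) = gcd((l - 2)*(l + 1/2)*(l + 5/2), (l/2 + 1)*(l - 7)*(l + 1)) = 1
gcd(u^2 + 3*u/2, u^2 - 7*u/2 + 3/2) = 1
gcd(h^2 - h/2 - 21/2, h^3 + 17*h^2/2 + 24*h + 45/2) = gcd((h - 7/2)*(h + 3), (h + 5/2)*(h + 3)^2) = h + 3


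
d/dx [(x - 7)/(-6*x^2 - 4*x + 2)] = (3*x^2 - 42*x - 13)/(2*(9*x^4 + 12*x^3 - 2*x^2 - 4*x + 1))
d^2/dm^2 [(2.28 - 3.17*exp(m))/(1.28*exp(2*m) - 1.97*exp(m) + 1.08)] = (-5.193728*exp(4*m) + 6.948736*exp(3*m) + 9.04550400000002*exp(2*m) - 10.503528*exp(m) + 1.15344)*exp(m)/(2.097152*exp(6*m) - 9.682944*exp(5*m) + 20.211072*exp(4*m) - 23.985341*exp(3*m) + 17.053092*exp(2*m) - 6.893424*exp(m) + 1.259712)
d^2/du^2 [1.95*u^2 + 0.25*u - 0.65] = 3.90000000000000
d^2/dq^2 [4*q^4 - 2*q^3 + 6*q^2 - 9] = 48*q^2 - 12*q + 12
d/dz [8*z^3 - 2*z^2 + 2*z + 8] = 24*z^2 - 4*z + 2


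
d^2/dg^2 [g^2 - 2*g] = 2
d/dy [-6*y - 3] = -6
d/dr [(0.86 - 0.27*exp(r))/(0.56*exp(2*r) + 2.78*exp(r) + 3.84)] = (0.1512*exp(2*r) - 0.9632*exp(r) - 3.4276)*exp(r)/(0.3136*exp(4*r) + 3.1136*exp(3*r) + 12.0292*exp(2*r) + 21.3504*exp(r) + 14.7456)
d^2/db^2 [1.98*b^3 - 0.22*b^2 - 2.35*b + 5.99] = 11.88*b - 0.44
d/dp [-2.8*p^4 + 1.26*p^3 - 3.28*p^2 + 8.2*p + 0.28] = -11.2*p^3 + 3.78*p^2 - 6.56*p + 8.2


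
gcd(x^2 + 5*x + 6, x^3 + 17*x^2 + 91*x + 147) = x + 3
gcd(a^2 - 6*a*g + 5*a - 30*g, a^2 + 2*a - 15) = a + 5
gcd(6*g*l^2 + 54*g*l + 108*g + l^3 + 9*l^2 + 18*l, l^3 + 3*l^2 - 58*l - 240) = l + 6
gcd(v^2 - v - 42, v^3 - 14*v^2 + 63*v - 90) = 1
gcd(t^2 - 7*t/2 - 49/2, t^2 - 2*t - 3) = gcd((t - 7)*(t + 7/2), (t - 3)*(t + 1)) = 1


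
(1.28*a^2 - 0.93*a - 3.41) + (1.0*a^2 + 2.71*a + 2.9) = 2.28*a^2 + 1.78*a - 0.51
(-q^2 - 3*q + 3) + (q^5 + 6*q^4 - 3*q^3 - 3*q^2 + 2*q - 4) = q^5 + 6*q^4 - 3*q^3 - 4*q^2 - q - 1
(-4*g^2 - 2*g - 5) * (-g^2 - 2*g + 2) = 4*g^4 + 10*g^3 + g^2 + 6*g - 10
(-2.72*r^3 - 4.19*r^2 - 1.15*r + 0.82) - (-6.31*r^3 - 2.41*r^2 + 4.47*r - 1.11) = 3.59*r^3 - 1.78*r^2 - 5.62*r + 1.93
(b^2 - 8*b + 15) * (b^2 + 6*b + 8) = b^4 - 2*b^3 - 25*b^2 + 26*b + 120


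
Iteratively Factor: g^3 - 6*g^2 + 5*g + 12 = (g - 4)*(g^2 - 2*g - 3) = (g - 4)*(g + 1)*(g - 3)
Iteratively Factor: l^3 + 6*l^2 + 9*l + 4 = (l + 1)*(l^2 + 5*l + 4) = (l + 1)^2*(l + 4)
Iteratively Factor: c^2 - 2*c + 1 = (c - 1)*(c - 1)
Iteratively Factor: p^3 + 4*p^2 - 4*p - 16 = (p + 4)*(p^2 - 4) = (p - 2)*(p + 4)*(p + 2)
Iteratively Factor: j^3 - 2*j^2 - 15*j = (j + 3)*(j^2 - 5*j) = j*(j + 3)*(j - 5)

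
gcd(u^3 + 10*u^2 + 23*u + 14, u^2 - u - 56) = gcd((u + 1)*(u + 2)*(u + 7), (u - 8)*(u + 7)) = u + 7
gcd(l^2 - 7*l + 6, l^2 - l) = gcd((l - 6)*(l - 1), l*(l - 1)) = l - 1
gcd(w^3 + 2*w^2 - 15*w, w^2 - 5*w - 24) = 1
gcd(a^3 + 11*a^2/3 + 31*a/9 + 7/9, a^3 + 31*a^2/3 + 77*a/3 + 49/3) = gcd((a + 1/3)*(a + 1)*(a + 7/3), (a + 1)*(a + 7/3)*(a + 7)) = a^2 + 10*a/3 + 7/3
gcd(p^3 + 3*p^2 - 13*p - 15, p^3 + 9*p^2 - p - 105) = p^2 + 2*p - 15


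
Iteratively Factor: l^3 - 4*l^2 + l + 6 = (l - 2)*(l^2 - 2*l - 3) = (l - 2)*(l + 1)*(l - 3)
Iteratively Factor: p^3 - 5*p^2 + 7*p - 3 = (p - 3)*(p^2 - 2*p + 1) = (p - 3)*(p - 1)*(p - 1)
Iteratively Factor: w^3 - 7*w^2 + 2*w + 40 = (w - 4)*(w^2 - 3*w - 10) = (w - 4)*(w + 2)*(w - 5)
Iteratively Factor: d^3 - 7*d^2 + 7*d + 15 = (d - 3)*(d^2 - 4*d - 5) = (d - 5)*(d - 3)*(d + 1)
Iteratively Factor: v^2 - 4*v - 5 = (v + 1)*(v - 5)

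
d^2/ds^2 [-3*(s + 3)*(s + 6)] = -6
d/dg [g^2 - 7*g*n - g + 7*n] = 2*g - 7*n - 1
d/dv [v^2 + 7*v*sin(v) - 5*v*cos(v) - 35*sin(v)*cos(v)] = 5*v*sin(v) + 7*v*cos(v) + 2*v + 7*sin(v) - 5*cos(v) - 35*cos(2*v)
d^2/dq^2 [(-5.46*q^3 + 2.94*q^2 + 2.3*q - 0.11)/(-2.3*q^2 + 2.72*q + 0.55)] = (8.5265128291212e-14*q^5 - 5.6843418860808e-14*q^4 + 33.485048*q^3 + 30.18576*q^2 - 11.67606*q + 7.008848)/(12.167*q^6 - 43.1664*q^5 + 42.32046*q^4 + 0.521151999999997*q^3 - 10.12011*q^2 - 2.4684*q - 0.166375)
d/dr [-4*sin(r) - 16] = -4*cos(r)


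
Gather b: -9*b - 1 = -9*b - 1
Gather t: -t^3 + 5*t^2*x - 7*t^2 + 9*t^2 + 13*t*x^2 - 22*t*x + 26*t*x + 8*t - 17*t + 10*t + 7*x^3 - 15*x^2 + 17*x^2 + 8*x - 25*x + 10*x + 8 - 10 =-t^3 + t^2*(5*x + 2) + t*(13*x^2 + 4*x + 1) + 7*x^3 + 2*x^2 - 7*x - 2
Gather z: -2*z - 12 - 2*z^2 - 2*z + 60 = -2*z^2 - 4*z + 48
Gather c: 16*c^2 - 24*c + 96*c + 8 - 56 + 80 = 16*c^2 + 72*c + 32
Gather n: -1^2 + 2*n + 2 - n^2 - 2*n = 1 - n^2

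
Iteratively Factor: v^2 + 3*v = (v + 3)*(v)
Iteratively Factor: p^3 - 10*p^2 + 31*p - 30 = (p - 3)*(p^2 - 7*p + 10) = (p - 3)*(p - 2)*(p - 5)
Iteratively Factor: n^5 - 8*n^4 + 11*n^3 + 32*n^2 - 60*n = (n - 2)*(n^4 - 6*n^3 - n^2 + 30*n) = (n - 2)*(n + 2)*(n^3 - 8*n^2 + 15*n) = (n - 5)*(n - 2)*(n + 2)*(n^2 - 3*n) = n*(n - 5)*(n - 2)*(n + 2)*(n - 3)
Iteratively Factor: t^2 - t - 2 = (t + 1)*(t - 2)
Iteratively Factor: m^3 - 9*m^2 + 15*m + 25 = (m + 1)*(m^2 - 10*m + 25) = (m - 5)*(m + 1)*(m - 5)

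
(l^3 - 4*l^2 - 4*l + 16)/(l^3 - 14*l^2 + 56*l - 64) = (l + 2)/(l - 8)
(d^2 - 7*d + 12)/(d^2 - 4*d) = (d - 3)/d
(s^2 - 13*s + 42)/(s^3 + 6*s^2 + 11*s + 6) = (s^2 - 13*s + 42)/(s^3 + 6*s^2 + 11*s + 6)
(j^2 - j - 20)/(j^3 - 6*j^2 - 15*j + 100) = 1/(j - 5)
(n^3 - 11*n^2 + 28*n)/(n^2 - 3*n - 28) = n*(n - 4)/(n + 4)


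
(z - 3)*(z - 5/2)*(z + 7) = z^3 + 3*z^2/2 - 31*z + 105/2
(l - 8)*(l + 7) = l^2 - l - 56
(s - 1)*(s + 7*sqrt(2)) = s^2 - s + 7*sqrt(2)*s - 7*sqrt(2)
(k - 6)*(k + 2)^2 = k^3 - 2*k^2 - 20*k - 24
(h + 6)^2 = h^2 + 12*h + 36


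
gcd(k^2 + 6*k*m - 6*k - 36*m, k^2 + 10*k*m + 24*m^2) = k + 6*m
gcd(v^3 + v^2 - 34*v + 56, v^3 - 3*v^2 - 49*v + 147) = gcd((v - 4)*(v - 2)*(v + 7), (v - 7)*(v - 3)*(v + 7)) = v + 7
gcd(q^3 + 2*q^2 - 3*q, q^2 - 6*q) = q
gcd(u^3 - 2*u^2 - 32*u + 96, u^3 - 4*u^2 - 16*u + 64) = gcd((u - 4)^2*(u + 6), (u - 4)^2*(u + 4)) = u^2 - 8*u + 16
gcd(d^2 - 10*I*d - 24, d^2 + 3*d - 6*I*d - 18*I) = d - 6*I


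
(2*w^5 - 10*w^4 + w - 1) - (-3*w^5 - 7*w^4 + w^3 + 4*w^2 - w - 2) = 5*w^5 - 3*w^4 - w^3 - 4*w^2 + 2*w + 1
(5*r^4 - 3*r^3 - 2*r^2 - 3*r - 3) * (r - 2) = 5*r^5 - 13*r^4 + 4*r^3 + r^2 + 3*r + 6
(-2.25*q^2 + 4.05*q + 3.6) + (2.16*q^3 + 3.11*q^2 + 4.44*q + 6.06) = 2.16*q^3 + 0.86*q^2 + 8.49*q + 9.66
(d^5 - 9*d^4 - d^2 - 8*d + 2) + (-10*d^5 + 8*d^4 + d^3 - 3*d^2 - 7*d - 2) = -9*d^5 - d^4 + d^3 - 4*d^2 - 15*d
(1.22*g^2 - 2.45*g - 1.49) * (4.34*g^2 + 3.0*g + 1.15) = 5.2948*g^4 - 6.973*g^3 - 12.4136*g^2 - 7.2875*g - 1.7135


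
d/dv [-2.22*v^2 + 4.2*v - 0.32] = 4.2 - 4.44*v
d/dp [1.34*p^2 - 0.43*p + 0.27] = 2.68*p - 0.43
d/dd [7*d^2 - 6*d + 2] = 14*d - 6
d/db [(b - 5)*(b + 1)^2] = 3*(b - 3)*(b + 1)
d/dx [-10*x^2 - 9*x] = -20*x - 9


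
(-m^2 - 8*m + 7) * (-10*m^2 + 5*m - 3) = 10*m^4 + 75*m^3 - 107*m^2 + 59*m - 21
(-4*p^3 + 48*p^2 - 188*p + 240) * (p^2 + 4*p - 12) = -4*p^5 + 32*p^4 + 52*p^3 - 1088*p^2 + 3216*p - 2880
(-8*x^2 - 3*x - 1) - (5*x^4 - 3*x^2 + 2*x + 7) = -5*x^4 - 5*x^2 - 5*x - 8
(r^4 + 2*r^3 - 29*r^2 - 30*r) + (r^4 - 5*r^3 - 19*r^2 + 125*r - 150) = 2*r^4 - 3*r^3 - 48*r^2 + 95*r - 150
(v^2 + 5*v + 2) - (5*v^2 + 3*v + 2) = -4*v^2 + 2*v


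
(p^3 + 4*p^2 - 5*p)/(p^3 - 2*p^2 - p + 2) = p*(p + 5)/(p^2 - p - 2)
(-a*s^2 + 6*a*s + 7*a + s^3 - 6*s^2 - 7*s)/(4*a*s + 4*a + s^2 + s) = (-a*s + 7*a + s^2 - 7*s)/(4*a + s)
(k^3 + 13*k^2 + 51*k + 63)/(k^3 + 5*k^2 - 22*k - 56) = (k^2 + 6*k + 9)/(k^2 - 2*k - 8)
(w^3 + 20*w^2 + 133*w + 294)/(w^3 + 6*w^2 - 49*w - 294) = (w + 7)/(w - 7)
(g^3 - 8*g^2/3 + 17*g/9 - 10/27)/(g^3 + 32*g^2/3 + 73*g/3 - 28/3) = (9*g^2 - 21*g + 10)/(9*(g^2 + 11*g + 28))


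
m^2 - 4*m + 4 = (m - 2)^2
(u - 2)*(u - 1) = u^2 - 3*u + 2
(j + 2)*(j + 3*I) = j^2 + 2*j + 3*I*j + 6*I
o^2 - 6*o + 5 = (o - 5)*(o - 1)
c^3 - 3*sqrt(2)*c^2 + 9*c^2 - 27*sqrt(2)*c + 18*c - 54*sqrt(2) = (c + 3)*(c + 6)*(c - 3*sqrt(2))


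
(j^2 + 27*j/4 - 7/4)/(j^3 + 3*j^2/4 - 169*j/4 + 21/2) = 1/(j - 6)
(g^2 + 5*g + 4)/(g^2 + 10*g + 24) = (g + 1)/(g + 6)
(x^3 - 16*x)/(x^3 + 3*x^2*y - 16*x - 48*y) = x/(x + 3*y)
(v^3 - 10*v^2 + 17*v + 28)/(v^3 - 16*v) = (v^2 - 6*v - 7)/(v*(v + 4))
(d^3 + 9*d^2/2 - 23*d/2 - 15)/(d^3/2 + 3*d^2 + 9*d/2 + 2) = (2*d^2 + 7*d - 30)/(d^2 + 5*d + 4)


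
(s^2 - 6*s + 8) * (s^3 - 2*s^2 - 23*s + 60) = s^5 - 8*s^4 - 3*s^3 + 182*s^2 - 544*s + 480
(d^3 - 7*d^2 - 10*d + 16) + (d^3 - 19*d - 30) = 2*d^3 - 7*d^2 - 29*d - 14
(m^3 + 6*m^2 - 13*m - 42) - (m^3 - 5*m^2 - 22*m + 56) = 11*m^2 + 9*m - 98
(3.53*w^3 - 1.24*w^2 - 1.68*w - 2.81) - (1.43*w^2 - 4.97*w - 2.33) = 3.53*w^3 - 2.67*w^2 + 3.29*w - 0.48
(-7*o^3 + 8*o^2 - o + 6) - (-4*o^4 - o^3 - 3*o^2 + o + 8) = 4*o^4 - 6*o^3 + 11*o^2 - 2*o - 2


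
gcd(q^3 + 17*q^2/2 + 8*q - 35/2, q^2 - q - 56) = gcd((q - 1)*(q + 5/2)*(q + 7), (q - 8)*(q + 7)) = q + 7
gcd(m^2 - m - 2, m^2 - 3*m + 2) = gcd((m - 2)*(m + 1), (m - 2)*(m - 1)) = m - 2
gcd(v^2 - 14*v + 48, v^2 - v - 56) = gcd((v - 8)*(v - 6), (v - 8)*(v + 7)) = v - 8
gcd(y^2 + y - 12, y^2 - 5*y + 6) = y - 3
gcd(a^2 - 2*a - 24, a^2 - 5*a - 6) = a - 6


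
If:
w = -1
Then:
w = -1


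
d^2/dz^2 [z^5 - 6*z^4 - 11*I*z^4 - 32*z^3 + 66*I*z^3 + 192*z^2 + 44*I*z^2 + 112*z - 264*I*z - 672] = 20*z^3 + z^2*(-72 - 132*I) + z*(-192 + 396*I) + 384 + 88*I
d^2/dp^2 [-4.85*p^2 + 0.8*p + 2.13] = -9.70000000000000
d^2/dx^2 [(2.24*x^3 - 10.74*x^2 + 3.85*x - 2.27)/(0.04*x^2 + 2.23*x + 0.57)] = (24.104784*x^3 + 18.531024*x^2 + 2.625072*x - 39.239776)/(6.4e-5*x^6 + 0.010704*x^5 + 0.599484*x^4 + 11.394631*x^3 + 8.542647*x^2 + 2.173581*x + 0.185193)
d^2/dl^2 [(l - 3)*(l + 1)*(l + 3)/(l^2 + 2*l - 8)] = 2*(l^3 - 51*l^2 - 78*l - 188)/(l^6 + 6*l^5 - 12*l^4 - 88*l^3 + 96*l^2 + 384*l - 512)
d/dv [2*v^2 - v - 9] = 4*v - 1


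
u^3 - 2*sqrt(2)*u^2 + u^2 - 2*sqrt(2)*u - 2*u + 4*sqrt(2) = (u - 1)*(u + 2)*(u - 2*sqrt(2))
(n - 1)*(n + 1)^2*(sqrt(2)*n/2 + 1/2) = sqrt(2)*n^4/2 + n^3/2 + sqrt(2)*n^3/2 - sqrt(2)*n^2/2 + n^2/2 - sqrt(2)*n/2 - n/2 - 1/2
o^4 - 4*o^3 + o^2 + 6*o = o*(o - 3)*(o - 2)*(o + 1)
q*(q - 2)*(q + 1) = q^3 - q^2 - 2*q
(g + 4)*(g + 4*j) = g^2 + 4*g*j + 4*g + 16*j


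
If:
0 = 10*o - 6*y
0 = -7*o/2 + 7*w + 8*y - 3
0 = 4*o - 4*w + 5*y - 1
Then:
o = 57/377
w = 163/754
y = 95/377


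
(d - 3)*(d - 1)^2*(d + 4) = d^4 - d^3 - 13*d^2 + 25*d - 12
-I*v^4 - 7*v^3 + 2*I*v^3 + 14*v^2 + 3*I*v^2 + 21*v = v*(v - 3)*(v - 7*I)*(-I*v - I)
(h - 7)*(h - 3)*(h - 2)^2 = h^4 - 14*h^3 + 65*h^2 - 124*h + 84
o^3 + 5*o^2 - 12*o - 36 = (o - 3)*(o + 2)*(o + 6)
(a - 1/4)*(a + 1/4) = a^2 - 1/16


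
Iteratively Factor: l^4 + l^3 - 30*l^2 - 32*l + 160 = (l - 5)*(l^3 + 6*l^2 - 32) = (l - 5)*(l + 4)*(l^2 + 2*l - 8) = (l - 5)*(l - 2)*(l + 4)*(l + 4)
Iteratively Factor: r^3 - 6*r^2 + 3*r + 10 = (r - 2)*(r^2 - 4*r - 5) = (r - 2)*(r + 1)*(r - 5)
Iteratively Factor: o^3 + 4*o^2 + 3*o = (o)*(o^2 + 4*o + 3) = o*(o + 3)*(o + 1)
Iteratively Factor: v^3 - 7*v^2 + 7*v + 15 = (v - 3)*(v^2 - 4*v - 5) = (v - 5)*(v - 3)*(v + 1)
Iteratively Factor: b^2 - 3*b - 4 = (b - 4)*(b + 1)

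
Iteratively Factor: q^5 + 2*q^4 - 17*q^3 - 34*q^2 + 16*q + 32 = (q + 4)*(q^4 - 2*q^3 - 9*q^2 + 2*q + 8) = (q - 4)*(q + 4)*(q^3 + 2*q^2 - q - 2) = (q - 4)*(q + 1)*(q + 4)*(q^2 + q - 2) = (q - 4)*(q + 1)*(q + 2)*(q + 4)*(q - 1)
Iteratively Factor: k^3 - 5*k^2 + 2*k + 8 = (k + 1)*(k^2 - 6*k + 8) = (k - 2)*(k + 1)*(k - 4)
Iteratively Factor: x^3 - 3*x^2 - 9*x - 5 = (x + 1)*(x^2 - 4*x - 5) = (x - 5)*(x + 1)*(x + 1)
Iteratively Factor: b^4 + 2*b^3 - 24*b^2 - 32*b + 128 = (b - 2)*(b^3 + 4*b^2 - 16*b - 64) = (b - 2)*(b + 4)*(b^2 - 16) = (b - 4)*(b - 2)*(b + 4)*(b + 4)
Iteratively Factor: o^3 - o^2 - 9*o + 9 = (o + 3)*(o^2 - 4*o + 3) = (o - 3)*(o + 3)*(o - 1)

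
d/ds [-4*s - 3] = -4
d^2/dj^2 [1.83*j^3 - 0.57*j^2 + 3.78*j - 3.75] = 10.98*j - 1.14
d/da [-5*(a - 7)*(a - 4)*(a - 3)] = -15*a^2 + 140*a - 305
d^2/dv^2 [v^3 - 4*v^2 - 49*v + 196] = 6*v - 8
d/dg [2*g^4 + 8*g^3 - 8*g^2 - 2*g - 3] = 8*g^3 + 24*g^2 - 16*g - 2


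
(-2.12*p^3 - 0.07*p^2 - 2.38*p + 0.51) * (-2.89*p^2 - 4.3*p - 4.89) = 6.1268*p^5 + 9.3183*p^4 + 17.546*p^3 + 9.1024*p^2 + 9.4452*p - 2.4939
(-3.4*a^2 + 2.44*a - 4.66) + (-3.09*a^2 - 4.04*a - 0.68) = -6.49*a^2 - 1.6*a - 5.34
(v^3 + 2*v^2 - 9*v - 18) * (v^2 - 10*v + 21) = v^5 - 8*v^4 - 8*v^3 + 114*v^2 - 9*v - 378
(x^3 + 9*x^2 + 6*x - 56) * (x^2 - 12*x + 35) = x^5 - 3*x^4 - 67*x^3 + 187*x^2 + 882*x - 1960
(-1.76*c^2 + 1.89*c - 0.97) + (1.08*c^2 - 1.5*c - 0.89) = -0.68*c^2 + 0.39*c - 1.86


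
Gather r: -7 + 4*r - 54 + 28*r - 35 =32*r - 96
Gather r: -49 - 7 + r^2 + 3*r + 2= r^2 + 3*r - 54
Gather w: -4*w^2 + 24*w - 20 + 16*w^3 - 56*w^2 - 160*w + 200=16*w^3 - 60*w^2 - 136*w + 180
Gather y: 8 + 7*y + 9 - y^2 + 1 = -y^2 + 7*y + 18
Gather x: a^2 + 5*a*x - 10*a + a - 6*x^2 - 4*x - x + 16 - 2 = a^2 - 9*a - 6*x^2 + x*(5*a - 5) + 14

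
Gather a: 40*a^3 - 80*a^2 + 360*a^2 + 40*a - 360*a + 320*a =40*a^3 + 280*a^2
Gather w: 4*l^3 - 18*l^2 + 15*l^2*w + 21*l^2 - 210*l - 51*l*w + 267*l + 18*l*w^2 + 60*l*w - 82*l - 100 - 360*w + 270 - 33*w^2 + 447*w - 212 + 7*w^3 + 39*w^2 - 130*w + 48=4*l^3 + 3*l^2 - 25*l + 7*w^3 + w^2*(18*l + 6) + w*(15*l^2 + 9*l - 43) + 6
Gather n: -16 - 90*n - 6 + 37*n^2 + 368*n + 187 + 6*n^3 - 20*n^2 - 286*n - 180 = 6*n^3 + 17*n^2 - 8*n - 15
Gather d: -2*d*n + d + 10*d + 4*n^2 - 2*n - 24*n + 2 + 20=d*(11 - 2*n) + 4*n^2 - 26*n + 22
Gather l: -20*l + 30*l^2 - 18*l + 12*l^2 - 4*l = 42*l^2 - 42*l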